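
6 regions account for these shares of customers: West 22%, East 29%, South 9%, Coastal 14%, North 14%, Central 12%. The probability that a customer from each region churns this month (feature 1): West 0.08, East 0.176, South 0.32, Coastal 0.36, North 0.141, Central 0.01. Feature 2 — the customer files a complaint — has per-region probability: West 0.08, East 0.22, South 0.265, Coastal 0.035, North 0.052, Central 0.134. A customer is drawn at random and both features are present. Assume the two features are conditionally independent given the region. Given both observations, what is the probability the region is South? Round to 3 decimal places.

0.329

By Bayes' rule, posterior ∝ prior × likelihood:
  West: 0.22 × 0.08 × 0.08 = 0.001408
  East: 0.29 × 0.176 × 0.22 = 0.0112288
  South: 0.09 × 0.32 × 0.265 = 0.007632
  Coastal: 0.14 × 0.36 × 0.035 = 0.001764
  North: 0.14 × 0.141 × 0.052 = 0.00102648
  Central: 0.12 × 0.01 × 0.134 = 0.0001608
Sum = 0.02322008.
P(South | evidence) = 0.007632 / 0.02322008 ≈ 0.329.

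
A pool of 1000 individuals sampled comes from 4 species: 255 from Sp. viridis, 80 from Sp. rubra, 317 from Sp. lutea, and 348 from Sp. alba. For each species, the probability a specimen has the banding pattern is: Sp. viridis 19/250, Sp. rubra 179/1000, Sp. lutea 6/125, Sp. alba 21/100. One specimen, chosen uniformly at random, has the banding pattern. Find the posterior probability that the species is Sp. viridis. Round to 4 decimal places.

Prior × likelihood for each hypothesis:
  Sp. viridis: 0.255 × 0.076 = 0.01938
  Sp. rubra: 0.08 × 0.179 = 0.01432
  Sp. lutea: 0.317 × 0.048 = 0.015216
  Sp. alba: 0.348 × 0.21 = 0.07308
Sum = 0.121996.
P(Sp. viridis | evidence) = 0.01938 / 0.121996 ≈ 0.1589.

0.1589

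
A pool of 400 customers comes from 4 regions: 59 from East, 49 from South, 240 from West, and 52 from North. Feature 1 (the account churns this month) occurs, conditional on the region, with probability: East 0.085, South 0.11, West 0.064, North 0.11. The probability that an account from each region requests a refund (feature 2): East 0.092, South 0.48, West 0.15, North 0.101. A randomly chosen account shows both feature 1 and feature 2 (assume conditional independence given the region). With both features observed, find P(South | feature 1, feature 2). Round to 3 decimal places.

0.436

Unnormalized posteriors (prior × likelihood):
  East: 0.1475 × 0.085 × 0.092 = 0.00115345
  South: 0.1225 × 0.11 × 0.48 = 0.006468
  West: 0.6 × 0.064 × 0.15 = 0.00576
  North: 0.13 × 0.11 × 0.101 = 0.0014443
Sum = 0.01482575.
P(South | evidence) = 0.006468 / 0.01482575 ≈ 0.436.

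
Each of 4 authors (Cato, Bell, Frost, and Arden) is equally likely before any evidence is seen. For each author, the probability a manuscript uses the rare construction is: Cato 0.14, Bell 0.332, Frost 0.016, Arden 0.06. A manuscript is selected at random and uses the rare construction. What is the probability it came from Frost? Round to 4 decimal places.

0.0292

With a uniform prior (1/4 each), posterior ∝ likelihood:
  Cato: 0.14
  Bell: 0.332
  Frost: 0.016
  Arden: 0.06
Sum = 0.548.
P(Frost | evidence) = 0.016 / 0.548 ≈ 0.0292.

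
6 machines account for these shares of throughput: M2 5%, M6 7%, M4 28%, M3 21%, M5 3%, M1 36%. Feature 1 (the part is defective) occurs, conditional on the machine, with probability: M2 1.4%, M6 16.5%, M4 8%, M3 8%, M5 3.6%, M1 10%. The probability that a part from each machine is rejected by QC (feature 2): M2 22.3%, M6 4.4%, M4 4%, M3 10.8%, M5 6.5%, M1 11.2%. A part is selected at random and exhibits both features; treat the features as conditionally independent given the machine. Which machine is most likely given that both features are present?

M1

Prior × likelihood for each hypothesis:
  M2: 0.05 × 0.014 × 0.223 = 0.0001561
  M6: 0.07 × 0.165 × 0.044 = 0.0005082
  M4: 0.28 × 0.08 × 0.04 = 0.000896
  M3: 0.21 × 0.08 × 0.108 = 0.0018144
  M5: 0.03 × 0.036 × 0.065 = 0.0000702
  M1: 0.36 × 0.1 × 0.112 = 0.004032
Normalizing constant = 0.0074769.
Largest term belongs to M1, so M1 is most probable.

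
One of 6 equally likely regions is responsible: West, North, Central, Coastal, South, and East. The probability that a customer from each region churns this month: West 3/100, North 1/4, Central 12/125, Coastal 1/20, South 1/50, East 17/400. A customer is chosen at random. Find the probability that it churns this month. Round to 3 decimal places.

With a uniform prior (1/6 each), posterior ∝ likelihood:
  West: 0.03
  North: 0.25
  Central: 0.096
  Coastal: 0.05
  South: 0.02
  East: 0.0425
P(churn) = (1/6) × (0.03 + 0.25 + 0.096 + 0.05 + 0.02 + 0.0425) = 0.4885/6 ≈ 0.081.

0.081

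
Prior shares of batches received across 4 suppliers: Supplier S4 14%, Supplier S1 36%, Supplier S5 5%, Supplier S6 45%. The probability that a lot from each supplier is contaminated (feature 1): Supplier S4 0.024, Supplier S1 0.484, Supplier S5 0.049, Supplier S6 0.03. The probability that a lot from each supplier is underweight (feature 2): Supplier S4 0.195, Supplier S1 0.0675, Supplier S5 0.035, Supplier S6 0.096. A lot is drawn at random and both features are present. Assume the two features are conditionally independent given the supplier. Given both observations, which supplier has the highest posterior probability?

Supplier S1

By Bayes' rule, posterior ∝ prior × likelihood:
  Supplier S4: 0.14 × 0.024 × 0.195 = 0.0006552
  Supplier S1: 0.36 × 0.484 × 0.0675 = 0.0117612
  Supplier S5: 0.05 × 0.049 × 0.035 = 0.00008575
  Supplier S6: 0.45 × 0.03 × 0.096 = 0.001296
Total = 0.01379815.
Largest term belongs to Supplier S1, so Supplier S1 is most probable.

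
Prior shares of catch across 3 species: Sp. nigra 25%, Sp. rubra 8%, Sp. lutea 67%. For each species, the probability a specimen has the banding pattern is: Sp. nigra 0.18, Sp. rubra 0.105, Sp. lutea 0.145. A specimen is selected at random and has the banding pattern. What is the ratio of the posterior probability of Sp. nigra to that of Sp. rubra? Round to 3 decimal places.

By Bayes' rule, posterior ∝ prior × likelihood:
  Sp. nigra: 0.25 × 0.18 = 0.045
  Sp. rubra: 0.08 × 0.105 = 0.0084
  Sp. lutea: 0.67 × 0.145 = 0.09715
Total = 0.15055.
The ratio is 0.045 / 0.0084 (the normalizer cancels) = 5.357.

5.357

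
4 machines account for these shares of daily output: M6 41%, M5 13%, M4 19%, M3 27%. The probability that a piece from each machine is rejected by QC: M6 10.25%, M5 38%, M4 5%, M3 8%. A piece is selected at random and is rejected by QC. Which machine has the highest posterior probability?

Prior × likelihood for each hypothesis:
  M6: 0.41 × 0.1025 = 0.042025
  M5: 0.13 × 0.38 = 0.0494
  M4: 0.19 × 0.05 = 0.0095
  M3: 0.27 × 0.08 = 0.0216
Normalizing constant = 0.122525.
Largest term belongs to M5, so M5 is most probable.

M5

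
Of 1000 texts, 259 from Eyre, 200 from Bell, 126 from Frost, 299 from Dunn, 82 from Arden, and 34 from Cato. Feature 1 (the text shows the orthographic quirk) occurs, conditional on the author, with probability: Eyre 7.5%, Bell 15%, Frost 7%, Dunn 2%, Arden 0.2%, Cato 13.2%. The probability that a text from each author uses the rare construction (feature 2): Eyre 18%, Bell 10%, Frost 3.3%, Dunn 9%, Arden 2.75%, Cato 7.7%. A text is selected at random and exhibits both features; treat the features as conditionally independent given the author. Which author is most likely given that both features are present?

Eyre

By Bayes' rule, posterior ∝ prior × likelihood:
  Eyre: 0.259 × 0.075 × 0.18 = 0.0034965
  Bell: 0.2 × 0.15 × 0.1 = 0.003
  Frost: 0.126 × 0.07 × 0.033 = 0.00029106
  Dunn: 0.299 × 0.02 × 0.09 = 0.0005382
  Arden: 0.082 × 0.002 × 0.0275 = 0.00000451
  Cato: 0.034 × 0.132 × 0.077 = 0.000345576
Total = 0.007675846.
Largest term belongs to Eyre, so Eyre is most probable.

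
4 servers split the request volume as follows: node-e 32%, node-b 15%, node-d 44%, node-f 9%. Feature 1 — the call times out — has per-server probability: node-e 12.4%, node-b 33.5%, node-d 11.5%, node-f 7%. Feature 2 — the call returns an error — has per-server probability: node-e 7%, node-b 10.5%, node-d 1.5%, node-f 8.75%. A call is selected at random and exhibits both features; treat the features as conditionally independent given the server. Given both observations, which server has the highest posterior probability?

Compute prior × likelihood for every hypothesis:
  node-e: 0.32 × 0.124 × 0.07 = 0.0027776
  node-b: 0.15 × 0.335 × 0.105 = 0.00527625
  node-d: 0.44 × 0.115 × 0.015 = 0.000759
  node-f: 0.09 × 0.07 × 0.0875 = 0.00055125
Normalizing constant = 0.0093641.
Largest term belongs to node-b, so node-b is most probable.

node-b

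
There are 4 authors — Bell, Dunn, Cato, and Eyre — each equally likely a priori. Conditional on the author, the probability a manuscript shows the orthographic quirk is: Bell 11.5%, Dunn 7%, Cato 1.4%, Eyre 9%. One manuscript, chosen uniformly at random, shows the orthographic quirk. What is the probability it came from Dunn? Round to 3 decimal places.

With a uniform prior (1/4 each), posterior ∝ likelihood:
  Bell: 0.115
  Dunn: 0.07
  Cato: 0.014
  Eyre: 0.09
Total = 0.289.
P(Dunn | evidence) = 0.07 / 0.289 ≈ 0.242.

0.242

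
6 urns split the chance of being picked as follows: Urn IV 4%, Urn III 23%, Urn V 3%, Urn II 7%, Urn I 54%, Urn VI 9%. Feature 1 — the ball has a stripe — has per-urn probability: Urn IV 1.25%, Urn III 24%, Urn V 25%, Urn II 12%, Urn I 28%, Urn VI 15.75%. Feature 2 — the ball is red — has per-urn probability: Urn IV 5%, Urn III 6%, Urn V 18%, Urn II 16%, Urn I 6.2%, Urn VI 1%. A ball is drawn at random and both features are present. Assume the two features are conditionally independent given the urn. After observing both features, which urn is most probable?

By Bayes' rule, posterior ∝ prior × likelihood:
  Urn IV: 0.04 × 0.0125 × 0.05 = 0.000025
  Urn III: 0.23 × 0.24 × 0.06 = 0.003312
  Urn V: 0.03 × 0.25 × 0.18 = 0.00135
  Urn II: 0.07 × 0.12 × 0.16 = 0.001344
  Urn I: 0.54 × 0.28 × 0.062 = 0.0093744
  Urn VI: 0.09 × 0.1575 × 0.01 = 0.00014175
Sum = 0.01554715.
Largest term belongs to Urn I, so Urn I is most probable.

Urn I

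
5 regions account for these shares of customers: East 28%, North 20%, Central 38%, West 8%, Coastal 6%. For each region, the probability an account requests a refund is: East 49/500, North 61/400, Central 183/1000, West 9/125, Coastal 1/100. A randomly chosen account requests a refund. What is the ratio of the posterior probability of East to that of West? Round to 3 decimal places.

By Bayes' rule, posterior ∝ prior × likelihood:
  East: 0.28 × 0.098 = 0.02744
  North: 0.2 × 0.1525 = 0.0305
  Central: 0.38 × 0.183 = 0.06954
  West: 0.08 × 0.072 = 0.00576
  Coastal: 0.06 × 0.01 = 0.0006
Sum = 0.13384.
The ratio is 0.02744 / 0.00576 (the normalizer cancels) = 4.764.

4.764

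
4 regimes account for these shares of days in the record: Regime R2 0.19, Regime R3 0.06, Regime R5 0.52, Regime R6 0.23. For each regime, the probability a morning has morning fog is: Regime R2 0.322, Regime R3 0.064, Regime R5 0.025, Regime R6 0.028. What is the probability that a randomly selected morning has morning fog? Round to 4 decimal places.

Compute prior × likelihood for every hypothesis:
  Regime R2: 0.19 × 0.322 = 0.06118
  Regime R3: 0.06 × 0.064 = 0.00384
  Regime R5: 0.52 × 0.025 = 0.013
  Regime R6: 0.23 × 0.028 = 0.00644
P(fog) = 0.06118 + 0.00384 + 0.013 + 0.00644 = 0.08446 → 0.0845.

0.0845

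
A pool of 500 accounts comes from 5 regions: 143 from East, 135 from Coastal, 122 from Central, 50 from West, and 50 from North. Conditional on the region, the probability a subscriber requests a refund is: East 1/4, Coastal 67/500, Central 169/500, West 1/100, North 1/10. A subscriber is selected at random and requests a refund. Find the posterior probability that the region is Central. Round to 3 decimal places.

0.410

By Bayes' rule, posterior ∝ prior × likelihood:
  East: 0.286 × 0.25 = 0.0715
  Coastal: 0.27 × 0.134 = 0.03618
  Central: 0.244 × 0.338 = 0.082472
  West: 0.1 × 0.01 = 0.001
  North: 0.1 × 0.1 = 0.01
Total = 0.201152.
P(Central | evidence) = 0.082472 / 0.201152 ≈ 0.410.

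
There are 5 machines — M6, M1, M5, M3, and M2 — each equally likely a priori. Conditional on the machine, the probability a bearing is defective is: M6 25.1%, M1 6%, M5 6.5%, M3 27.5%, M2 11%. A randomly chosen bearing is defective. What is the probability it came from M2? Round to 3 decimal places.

With a uniform prior (1/5 each), posterior ∝ likelihood:
  M6: 0.251
  M1: 0.06
  M5: 0.065
  M3: 0.275
  M2: 0.11
Normalizing constant = 0.761.
P(M2 | evidence) = 0.11 / 0.761 ≈ 0.145.

0.145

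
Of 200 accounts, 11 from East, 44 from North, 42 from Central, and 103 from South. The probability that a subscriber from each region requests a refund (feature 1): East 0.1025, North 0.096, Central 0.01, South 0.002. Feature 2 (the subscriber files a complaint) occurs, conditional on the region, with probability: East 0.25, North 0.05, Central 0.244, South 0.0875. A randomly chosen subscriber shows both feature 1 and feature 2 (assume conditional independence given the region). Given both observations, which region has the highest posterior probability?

East

By Bayes' rule, posterior ∝ prior × likelihood:
  East: 0.055 × 0.1025 × 0.25 = 0.001409375
  North: 0.22 × 0.096 × 0.05 = 0.001056
  Central: 0.21 × 0.01 × 0.244 = 0.0005124
  South: 0.515 × 0.002 × 0.0875 = 0.000090125
Total = 0.0030679.
Largest term belongs to East, so East is most probable.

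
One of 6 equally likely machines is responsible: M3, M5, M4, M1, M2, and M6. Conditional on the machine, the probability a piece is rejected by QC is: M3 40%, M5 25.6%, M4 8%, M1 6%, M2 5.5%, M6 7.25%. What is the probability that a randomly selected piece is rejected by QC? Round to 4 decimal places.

0.1539

Since the prior is uniform, the posterior is proportional to the likelihood:
  M3: 0.4
  M5: 0.256
  M4: 0.08
  M1: 0.06
  M2: 0.055
  M6: 0.0725
P(rejected) = (1/6) × (0.4 + 0.256 + 0.08 + 0.06 + 0.055 + 0.0725) = 0.9235/6 ≈ 0.1539.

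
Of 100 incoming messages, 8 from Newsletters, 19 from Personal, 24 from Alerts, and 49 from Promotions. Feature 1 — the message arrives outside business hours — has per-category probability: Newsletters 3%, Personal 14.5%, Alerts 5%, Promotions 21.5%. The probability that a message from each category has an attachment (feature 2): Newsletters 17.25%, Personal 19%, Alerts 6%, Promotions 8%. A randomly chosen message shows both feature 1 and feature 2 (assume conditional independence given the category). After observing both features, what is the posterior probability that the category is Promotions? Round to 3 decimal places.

0.570

By Bayes' rule, posterior ∝ prior × likelihood:
  Newsletters: 0.08 × 0.03 × 0.1725 = 0.000414
  Personal: 0.19 × 0.145 × 0.19 = 0.0052345
  Alerts: 0.24 × 0.05 × 0.06 = 0.00072
  Promotions: 0.49 × 0.215 × 0.08 = 0.008428
Sum = 0.0147965.
P(Promotions | evidence) = 0.008428 / 0.0147965 ≈ 0.570.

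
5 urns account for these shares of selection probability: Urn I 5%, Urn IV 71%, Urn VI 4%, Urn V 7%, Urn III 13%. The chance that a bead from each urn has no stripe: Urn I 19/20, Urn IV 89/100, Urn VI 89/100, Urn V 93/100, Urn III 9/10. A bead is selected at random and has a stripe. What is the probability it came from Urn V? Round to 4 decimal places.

Taking complements, P(striped | each) = Urn I 0.05, Urn IV 0.11, Urn VI 0.11, Urn V 0.07, Urn III 0.1.
Unnormalized posteriors (prior × likelihood):
  Urn I: 0.05 × 0.05 = 0.0025
  Urn IV: 0.71 × 0.11 = 0.0781
  Urn VI: 0.04 × 0.11 = 0.0044
  Urn V: 0.07 × 0.07 = 0.0049
  Urn III: 0.13 × 0.1 = 0.013
Total = 0.1029.
P(Urn V | evidence) = 0.0049 / 0.1029 ≈ 0.0476.

0.0476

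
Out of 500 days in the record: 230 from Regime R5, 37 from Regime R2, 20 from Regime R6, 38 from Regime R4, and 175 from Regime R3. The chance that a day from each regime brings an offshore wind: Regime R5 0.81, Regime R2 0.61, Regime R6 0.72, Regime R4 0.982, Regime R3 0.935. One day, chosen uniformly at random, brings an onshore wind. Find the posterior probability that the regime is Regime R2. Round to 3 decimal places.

Taking complements, P(onshore | each) = Regime R5 0.19, Regime R2 0.39, Regime R6 0.28, Regime R4 0.018, Regime R3 0.065.
By Bayes' rule, posterior ∝ prior × likelihood:
  Regime R5: 0.46 × 0.19 = 0.0874
  Regime R2: 0.074 × 0.39 = 0.02886
  Regime R6: 0.04 × 0.28 = 0.0112
  Regime R4: 0.076 × 0.018 = 0.001368
  Regime R3: 0.35 × 0.065 = 0.02275
Total = 0.151578.
P(Regime R2 | evidence) = 0.02886 / 0.151578 ≈ 0.190.

0.190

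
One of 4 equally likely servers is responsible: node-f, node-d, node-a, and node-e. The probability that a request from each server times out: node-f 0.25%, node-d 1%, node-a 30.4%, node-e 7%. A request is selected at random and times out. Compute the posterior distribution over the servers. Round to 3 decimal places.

Since the prior is uniform, the posterior is proportional to the likelihood:
  node-f: 0.0025
  node-d: 0.01
  node-a: 0.304
  node-e: 0.07
Total = 0.3865.
P(node-f | timeout) = 0.0025/0.3865 ≈ 0.006
P(node-d | timeout) = 0.01/0.3865 ≈ 0.026
P(node-a | timeout) = 0.304/0.3865 ≈ 0.787
P(node-e | timeout) = 0.07/0.3865 ≈ 0.181

node-f 0.006, node-d 0.026, node-a 0.787, node-e 0.181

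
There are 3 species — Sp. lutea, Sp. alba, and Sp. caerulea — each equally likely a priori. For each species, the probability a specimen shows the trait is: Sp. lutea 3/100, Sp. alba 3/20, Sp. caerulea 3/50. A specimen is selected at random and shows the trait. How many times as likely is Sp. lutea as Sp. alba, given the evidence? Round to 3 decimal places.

Since the prior is uniform, the posterior is proportional to the likelihood:
  Sp. lutea: 0.03
  Sp. alba: 0.15
  Sp. caerulea: 0.06
Normalizing constant = 0.24.
The ratio is 0.03 / 0.15 (the normalizer cancels) = 0.200.

0.200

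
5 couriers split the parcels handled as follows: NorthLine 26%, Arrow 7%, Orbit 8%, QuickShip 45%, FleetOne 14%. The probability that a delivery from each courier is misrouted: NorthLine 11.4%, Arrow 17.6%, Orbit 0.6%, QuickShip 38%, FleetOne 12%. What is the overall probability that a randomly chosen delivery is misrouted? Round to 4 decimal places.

0.2302

By Bayes' rule, posterior ∝ prior × likelihood:
  NorthLine: 0.26 × 0.114 = 0.02964
  Arrow: 0.07 × 0.176 = 0.01232
  Orbit: 0.08 × 0.006 = 0.00048
  QuickShip: 0.45 × 0.38 = 0.171
  FleetOne: 0.14 × 0.12 = 0.0168
P(misrouted) = 0.02964 + 0.01232 + 0.00048 + 0.171 + 0.0168 = 0.23024 → 0.2302.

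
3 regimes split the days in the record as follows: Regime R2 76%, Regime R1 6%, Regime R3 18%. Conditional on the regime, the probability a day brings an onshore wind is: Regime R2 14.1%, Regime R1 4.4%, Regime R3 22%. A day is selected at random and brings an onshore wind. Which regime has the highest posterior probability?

Unnormalized posteriors (prior × likelihood):
  Regime R2: 0.76 × 0.141 = 0.10716
  Regime R1: 0.06 × 0.044 = 0.00264
  Regime R3: 0.18 × 0.22 = 0.0396
Normalizing constant = 0.1494.
Largest term belongs to Regime R2, so Regime R2 is most probable.

Regime R2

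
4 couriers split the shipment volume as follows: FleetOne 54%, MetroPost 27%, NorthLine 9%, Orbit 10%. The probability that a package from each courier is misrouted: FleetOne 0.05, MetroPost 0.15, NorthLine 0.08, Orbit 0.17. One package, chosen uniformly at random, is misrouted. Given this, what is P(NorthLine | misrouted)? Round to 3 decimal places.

Prior × likelihood for each hypothesis:
  FleetOne: 0.54 × 0.05 = 0.027
  MetroPost: 0.27 × 0.15 = 0.0405
  NorthLine: 0.09 × 0.08 = 0.0072
  Orbit: 0.1 × 0.17 = 0.017
Sum = 0.0917.
P(NorthLine | evidence) = 0.0072 / 0.0917 ≈ 0.079.

0.079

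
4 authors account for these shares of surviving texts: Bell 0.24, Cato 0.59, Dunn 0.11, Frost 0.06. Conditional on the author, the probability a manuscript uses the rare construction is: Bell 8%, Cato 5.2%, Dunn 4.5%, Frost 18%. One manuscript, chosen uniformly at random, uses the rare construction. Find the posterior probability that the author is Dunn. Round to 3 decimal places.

Compute prior × likelihood for every hypothesis:
  Bell: 0.24 × 0.08 = 0.0192
  Cato: 0.59 × 0.052 = 0.03068
  Dunn: 0.11 × 0.045 = 0.00495
  Frost: 0.06 × 0.18 = 0.0108
Total = 0.06563.
P(Dunn | evidence) = 0.00495 / 0.06563 ≈ 0.075.

0.075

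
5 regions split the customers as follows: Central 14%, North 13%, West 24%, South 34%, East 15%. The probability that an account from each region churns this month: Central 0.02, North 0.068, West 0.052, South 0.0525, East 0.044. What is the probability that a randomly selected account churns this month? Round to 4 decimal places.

By Bayes' rule, posterior ∝ prior × likelihood:
  Central: 0.14 × 0.02 = 0.0028
  North: 0.13 × 0.068 = 0.00884
  West: 0.24 × 0.052 = 0.01248
  South: 0.34 × 0.0525 = 0.01785
  East: 0.15 × 0.044 = 0.0066
P(churn) = 0.0028 + 0.00884 + 0.01248 + 0.01785 + 0.0066 = 0.04857 → 0.0486.

0.0486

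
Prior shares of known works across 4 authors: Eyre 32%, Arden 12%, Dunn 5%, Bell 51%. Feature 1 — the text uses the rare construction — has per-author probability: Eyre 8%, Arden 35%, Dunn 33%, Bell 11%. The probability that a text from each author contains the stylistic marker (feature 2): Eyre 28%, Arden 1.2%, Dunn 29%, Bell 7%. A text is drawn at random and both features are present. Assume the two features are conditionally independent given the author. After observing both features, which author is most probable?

Eyre

Unnormalized posteriors (prior × likelihood):
  Eyre: 0.32 × 0.08 × 0.28 = 0.007168
  Arden: 0.12 × 0.35 × 0.012 = 0.000504
  Dunn: 0.05 × 0.33 × 0.29 = 0.004785
  Bell: 0.51 × 0.11 × 0.07 = 0.003927
Normalizing constant = 0.016384.
Largest term belongs to Eyre, so Eyre is most probable.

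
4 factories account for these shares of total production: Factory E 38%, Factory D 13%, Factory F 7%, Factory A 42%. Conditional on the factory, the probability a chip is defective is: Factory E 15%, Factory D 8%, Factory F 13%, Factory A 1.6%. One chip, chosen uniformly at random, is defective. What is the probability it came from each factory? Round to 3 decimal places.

Compute prior × likelihood for every hypothesis:
  Factory E: 0.38 × 0.15 = 0.057
  Factory D: 0.13 × 0.08 = 0.0104
  Factory F: 0.07 × 0.13 = 0.0091
  Factory A: 0.42 × 0.016 = 0.00672
Sum = 0.08322.
P(Factory E | defective) = 0.057/0.08322 ≈ 0.685
P(Factory D | defective) = 0.0104/0.08322 ≈ 0.125
P(Factory F | defective) = 0.0091/0.08322 ≈ 0.109
P(Factory A | defective) = 0.00672/0.08322 ≈ 0.081

Factory E 0.685, Factory D 0.125, Factory F 0.109, Factory A 0.081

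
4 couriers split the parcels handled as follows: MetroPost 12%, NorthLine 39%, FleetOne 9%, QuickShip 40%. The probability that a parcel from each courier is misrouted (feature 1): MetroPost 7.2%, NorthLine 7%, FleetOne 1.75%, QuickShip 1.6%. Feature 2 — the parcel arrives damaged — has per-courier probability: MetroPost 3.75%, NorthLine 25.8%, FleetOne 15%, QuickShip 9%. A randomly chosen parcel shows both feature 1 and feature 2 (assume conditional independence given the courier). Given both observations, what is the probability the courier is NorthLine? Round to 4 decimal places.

Compute prior × likelihood for every hypothesis:
  MetroPost: 0.12 × 0.072 × 0.0375 = 0.000324
  NorthLine: 0.39 × 0.07 × 0.258 = 0.0070434
  FleetOne: 0.09 × 0.0175 × 0.15 = 0.00023625
  QuickShip: 0.4 × 0.016 × 0.09 = 0.000576
Total = 0.00817965.
P(NorthLine | evidence) = 0.0070434 / 0.00817965 ≈ 0.8611.

0.8611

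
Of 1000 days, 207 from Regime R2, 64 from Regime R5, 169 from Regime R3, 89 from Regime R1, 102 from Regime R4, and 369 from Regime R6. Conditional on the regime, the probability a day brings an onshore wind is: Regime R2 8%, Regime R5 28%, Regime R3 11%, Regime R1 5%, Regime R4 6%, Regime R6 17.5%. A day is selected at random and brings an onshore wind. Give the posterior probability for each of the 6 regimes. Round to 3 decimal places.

Compute prior × likelihood for every hypothesis:
  Regime R2: 0.207 × 0.08 = 0.01656
  Regime R5: 0.064 × 0.28 = 0.01792
  Regime R3: 0.169 × 0.11 = 0.01859
  Regime R1: 0.089 × 0.05 = 0.00445
  Regime R4: 0.102 × 0.06 = 0.00612
  Regime R6: 0.369 × 0.175 = 0.064575
Total = 0.128215.
P(Regime R2 | onshore) = 0.01656/0.128215 ≈ 0.129
P(Regime R5 | onshore) = 0.01792/0.128215 ≈ 0.140
P(Regime R3 | onshore) = 0.01859/0.128215 ≈ 0.145
P(Regime R1 | onshore) = 0.00445/0.128215 ≈ 0.035
P(Regime R4 | onshore) = 0.00612/0.128215 ≈ 0.048
P(Regime R6 | onshore) = 0.064575/0.128215 ≈ 0.504

Regime R2 0.129, Regime R5 0.140, Regime R3 0.145, Regime R1 0.035, Regime R4 0.048, Regime R6 0.504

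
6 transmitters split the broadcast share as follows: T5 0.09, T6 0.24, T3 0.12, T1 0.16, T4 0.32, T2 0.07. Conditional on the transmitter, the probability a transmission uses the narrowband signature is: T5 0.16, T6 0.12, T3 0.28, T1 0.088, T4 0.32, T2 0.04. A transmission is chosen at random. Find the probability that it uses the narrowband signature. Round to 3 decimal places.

0.196

Prior × likelihood for each hypothesis:
  T5: 0.09 × 0.16 = 0.0144
  T6: 0.24 × 0.12 = 0.0288
  T3: 0.12 × 0.28 = 0.0336
  T1: 0.16 × 0.088 = 0.01408
  T4: 0.32 × 0.32 = 0.1024
  T2: 0.07 × 0.04 = 0.0028
P(narrowband) = 0.0144 + 0.0288 + 0.0336 + 0.01408 + 0.1024 + 0.0028 = 0.19608 → 0.196.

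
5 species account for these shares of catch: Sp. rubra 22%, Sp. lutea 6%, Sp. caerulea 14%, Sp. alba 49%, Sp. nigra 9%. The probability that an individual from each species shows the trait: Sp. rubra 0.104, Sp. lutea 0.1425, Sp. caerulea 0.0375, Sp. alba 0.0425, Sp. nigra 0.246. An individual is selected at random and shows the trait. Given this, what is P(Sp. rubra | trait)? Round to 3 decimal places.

0.287

By Bayes' rule, posterior ∝ prior × likelihood:
  Sp. rubra: 0.22 × 0.104 = 0.02288
  Sp. lutea: 0.06 × 0.1425 = 0.00855
  Sp. caerulea: 0.14 × 0.0375 = 0.00525
  Sp. alba: 0.49 × 0.0425 = 0.020825
  Sp. nigra: 0.09 × 0.246 = 0.02214
Total = 0.079645.
P(Sp. rubra | evidence) = 0.02288 / 0.079645 ≈ 0.287.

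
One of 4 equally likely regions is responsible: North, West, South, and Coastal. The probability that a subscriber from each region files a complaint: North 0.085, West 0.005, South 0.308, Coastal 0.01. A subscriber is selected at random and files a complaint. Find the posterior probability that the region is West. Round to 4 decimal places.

Since the prior is uniform, the posterior is proportional to the likelihood:
  North: 0.085
  West: 0.005
  South: 0.308
  Coastal: 0.01
Total = 0.408.
P(West | evidence) = 0.005 / 0.408 ≈ 0.0123.

0.0123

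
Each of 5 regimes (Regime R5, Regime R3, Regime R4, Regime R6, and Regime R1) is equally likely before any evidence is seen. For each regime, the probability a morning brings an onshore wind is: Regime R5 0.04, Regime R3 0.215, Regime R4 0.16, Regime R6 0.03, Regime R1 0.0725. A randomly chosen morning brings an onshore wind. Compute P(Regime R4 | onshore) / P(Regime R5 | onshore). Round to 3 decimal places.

Since the prior is uniform, the posterior is proportional to the likelihood:
  Regime R5: 0.04
  Regime R3: 0.215
  Regime R4: 0.16
  Regime R6: 0.03
  Regime R1: 0.0725
Sum = 0.5175.
The ratio is 0.16 / 0.04 (the normalizer cancels) = 4.000.

4.000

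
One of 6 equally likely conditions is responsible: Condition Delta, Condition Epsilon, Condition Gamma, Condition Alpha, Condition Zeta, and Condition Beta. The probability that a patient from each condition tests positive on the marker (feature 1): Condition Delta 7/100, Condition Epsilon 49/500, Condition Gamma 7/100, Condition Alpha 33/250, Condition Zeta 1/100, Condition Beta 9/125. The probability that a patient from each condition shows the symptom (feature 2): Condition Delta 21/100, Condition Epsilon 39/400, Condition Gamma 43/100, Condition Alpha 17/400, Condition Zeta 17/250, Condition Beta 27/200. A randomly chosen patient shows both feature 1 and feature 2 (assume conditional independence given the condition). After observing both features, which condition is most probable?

Since the prior is uniform, the posterior is proportional to the likelihood:
  Condition Delta: 0.07 × 0.21 = 0.0147
  Condition Epsilon: 0.098 × 0.0975 = 0.009555
  Condition Gamma: 0.07 × 0.43 = 0.0301
  Condition Alpha: 0.132 × 0.0425 = 0.00561
  Condition Zeta: 0.01 × 0.068 = 0.00068
  Condition Beta: 0.072 × 0.135 = 0.00972
Normalizing constant = 0.070365.
Largest term belongs to Condition Gamma, so Condition Gamma is most probable.

Condition Gamma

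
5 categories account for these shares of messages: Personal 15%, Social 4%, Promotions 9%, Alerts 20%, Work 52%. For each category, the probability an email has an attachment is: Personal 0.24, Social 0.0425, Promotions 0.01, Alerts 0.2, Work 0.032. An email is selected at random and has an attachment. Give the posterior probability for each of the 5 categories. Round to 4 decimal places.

Personal 0.3780, Social 0.0178, Promotions 0.0094, Alerts 0.4200, Work 0.1747

Unnormalized posteriors (prior × likelihood):
  Personal: 0.15 × 0.24 = 0.036
  Social: 0.04 × 0.0425 = 0.0017
  Promotions: 0.09 × 0.01 = 0.0009
  Alerts: 0.2 × 0.2 = 0.04
  Work: 0.52 × 0.032 = 0.01664
Normalizing constant = 0.09524.
P(Personal | attachment) = 0.036/0.09524 ≈ 0.3780
P(Social | attachment) = 0.0017/0.09524 ≈ 0.0178
P(Promotions | attachment) = 0.0009/0.09524 ≈ 0.0094
P(Alerts | attachment) = 0.04/0.09524 ≈ 0.4200
P(Work | attachment) = 0.01664/0.09524 ≈ 0.1747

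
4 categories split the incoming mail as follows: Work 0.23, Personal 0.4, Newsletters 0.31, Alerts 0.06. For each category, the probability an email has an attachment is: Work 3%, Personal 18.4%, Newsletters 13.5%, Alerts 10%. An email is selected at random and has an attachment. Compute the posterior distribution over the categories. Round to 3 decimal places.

Work 0.054, Personal 0.573, Newsletters 0.326, Alerts 0.047

Compute prior × likelihood for every hypothesis:
  Work: 0.23 × 0.03 = 0.0069
  Personal: 0.4 × 0.184 = 0.0736
  Newsletters: 0.31 × 0.135 = 0.04185
  Alerts: 0.06 × 0.1 = 0.006
Total = 0.12835.
P(Work | attachment) = 0.0069/0.12835 ≈ 0.054
P(Personal | attachment) = 0.0736/0.12835 ≈ 0.573
P(Newsletters | attachment) = 0.04185/0.12835 ≈ 0.326
P(Alerts | attachment) = 0.006/0.12835 ≈ 0.047
(Check: 0.054+0.573+0.326+0.047 = 1.000.)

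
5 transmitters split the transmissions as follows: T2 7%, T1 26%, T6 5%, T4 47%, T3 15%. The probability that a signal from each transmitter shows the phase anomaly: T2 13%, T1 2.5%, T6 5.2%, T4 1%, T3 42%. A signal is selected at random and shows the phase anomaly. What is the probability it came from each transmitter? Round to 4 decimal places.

Compute prior × likelihood for every hypothesis:
  T2: 0.07 × 0.13 = 0.0091
  T1: 0.26 × 0.025 = 0.0065
  T6: 0.05 × 0.052 = 0.0026
  T4: 0.47 × 0.01 = 0.0047
  T3: 0.15 × 0.42 = 0.063
Total = 0.0859.
P(T2 | anomaly) = 0.0091/0.0859 ≈ 0.1059
P(T1 | anomaly) = 0.0065/0.0859 ≈ 0.0757
P(T6 | anomaly) = 0.0026/0.0859 ≈ 0.0303
P(T4 | anomaly) = 0.0047/0.0859 ≈ 0.0547
P(T3 | anomaly) = 0.063/0.0859 ≈ 0.7334
(Check: 0.1059+0.0757+0.0303+0.0547+0.7334 = 1.0000.)

T2 0.1059, T1 0.0757, T6 0.0303, T4 0.0547, T3 0.7334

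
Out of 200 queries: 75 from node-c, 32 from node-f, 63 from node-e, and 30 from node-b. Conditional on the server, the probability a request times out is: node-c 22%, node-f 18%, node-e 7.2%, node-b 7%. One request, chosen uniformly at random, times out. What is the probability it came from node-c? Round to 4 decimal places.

Compute prior × likelihood for every hypothesis:
  node-c: 0.375 × 0.22 = 0.0825
  node-f: 0.16 × 0.18 = 0.0288
  node-e: 0.315 × 0.072 = 0.02268
  node-b: 0.15 × 0.07 = 0.0105
Total = 0.14448.
P(node-c | evidence) = 0.0825 / 0.14448 ≈ 0.5710.

0.5710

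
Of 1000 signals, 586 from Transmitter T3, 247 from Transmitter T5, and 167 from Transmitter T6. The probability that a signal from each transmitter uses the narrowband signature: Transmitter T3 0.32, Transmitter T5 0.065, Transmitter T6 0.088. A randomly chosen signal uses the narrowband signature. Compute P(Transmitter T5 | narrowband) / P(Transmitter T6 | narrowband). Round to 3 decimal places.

1.092

Compute prior × likelihood for every hypothesis:
  Transmitter T3: 0.586 × 0.32 = 0.18752
  Transmitter T5: 0.247 × 0.065 = 0.016055
  Transmitter T6: 0.167 × 0.088 = 0.014696
Normalizing constant = 0.218271.
The ratio is 0.016055 / 0.014696 (the normalizer cancels) = 1.092.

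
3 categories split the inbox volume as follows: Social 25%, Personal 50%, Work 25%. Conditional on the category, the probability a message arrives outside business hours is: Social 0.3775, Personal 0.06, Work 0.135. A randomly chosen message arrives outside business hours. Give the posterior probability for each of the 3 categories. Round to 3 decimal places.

By Bayes' rule, posterior ∝ prior × likelihood:
  Social: 0.25 × 0.3775 = 0.094375
  Personal: 0.5 × 0.06 = 0.03
  Work: 0.25 × 0.135 = 0.03375
Total = 0.158125.
P(Social | off-hours) = 0.094375/0.158125 ≈ 0.597
P(Personal | off-hours) = 0.03/0.158125 ≈ 0.190
P(Work | off-hours) = 0.03375/0.158125 ≈ 0.213

Social 0.597, Personal 0.190, Work 0.213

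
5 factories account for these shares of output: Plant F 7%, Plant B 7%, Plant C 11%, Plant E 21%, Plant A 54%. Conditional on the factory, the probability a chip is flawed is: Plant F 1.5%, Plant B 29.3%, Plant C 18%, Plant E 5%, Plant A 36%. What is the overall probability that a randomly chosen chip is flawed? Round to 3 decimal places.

0.246

Unnormalized posteriors (prior × likelihood):
  Plant F: 0.07 × 0.015 = 0.00105
  Plant B: 0.07 × 0.293 = 0.02051
  Plant C: 0.11 × 0.18 = 0.0198
  Plant E: 0.21 × 0.05 = 0.0105
  Plant A: 0.54 × 0.36 = 0.1944
P(flawed) = 0.00105 + 0.02051 + 0.0198 + 0.0105 + 0.1944 = 0.24626 → 0.246.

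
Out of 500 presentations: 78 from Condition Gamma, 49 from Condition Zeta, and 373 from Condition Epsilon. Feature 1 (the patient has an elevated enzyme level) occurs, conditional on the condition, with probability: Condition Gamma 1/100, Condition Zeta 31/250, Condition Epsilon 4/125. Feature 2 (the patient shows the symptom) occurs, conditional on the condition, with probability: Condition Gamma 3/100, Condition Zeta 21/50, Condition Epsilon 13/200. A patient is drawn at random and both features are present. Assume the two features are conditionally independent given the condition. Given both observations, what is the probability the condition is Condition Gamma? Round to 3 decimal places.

0.007

Unnormalized posteriors (prior × likelihood):
  Condition Gamma: 0.156 × 0.01 × 0.03 = 0.0000468
  Condition Zeta: 0.098 × 0.124 × 0.42 = 0.00510384
  Condition Epsilon: 0.746 × 0.032 × 0.065 = 0.00155168
Sum = 0.00670232.
P(Condition Gamma | evidence) = 0.0000468 / 0.00670232 ≈ 0.007.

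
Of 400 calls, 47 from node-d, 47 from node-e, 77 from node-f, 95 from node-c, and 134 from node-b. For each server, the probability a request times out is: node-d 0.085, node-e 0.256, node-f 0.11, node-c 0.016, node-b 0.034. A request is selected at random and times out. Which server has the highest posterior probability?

Unnormalized posteriors (prior × likelihood):
  node-d: 0.1175 × 0.085 = 0.0099875
  node-e: 0.1175 × 0.256 = 0.03008
  node-f: 0.1925 × 0.11 = 0.021175
  node-c: 0.2375 × 0.016 = 0.0038
  node-b: 0.335 × 0.034 = 0.01139
Normalizing constant = 0.0764325.
Largest term belongs to node-e, so node-e is most probable.

node-e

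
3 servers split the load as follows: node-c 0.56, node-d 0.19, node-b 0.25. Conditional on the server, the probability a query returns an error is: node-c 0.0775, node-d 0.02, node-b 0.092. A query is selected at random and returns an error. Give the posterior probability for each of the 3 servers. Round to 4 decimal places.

node-c 0.6182, node-d 0.0541, node-b 0.3276

Prior × likelihood for each hypothesis:
  node-c: 0.56 × 0.0775 = 0.0434
  node-d: 0.19 × 0.02 = 0.0038
  node-b: 0.25 × 0.092 = 0.023
Total = 0.0702.
P(node-c | error) = 0.0434/0.0702 ≈ 0.6182
P(node-d | error) = 0.0038/0.0702 ≈ 0.0541
P(node-b | error) = 0.023/0.0702 ≈ 0.3276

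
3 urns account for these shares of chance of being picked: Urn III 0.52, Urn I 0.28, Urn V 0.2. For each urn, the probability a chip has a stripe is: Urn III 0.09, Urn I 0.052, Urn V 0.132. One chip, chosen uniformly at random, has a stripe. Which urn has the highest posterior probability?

Compute prior × likelihood for every hypothesis:
  Urn III: 0.52 × 0.09 = 0.0468
  Urn I: 0.28 × 0.052 = 0.01456
  Urn V: 0.2 × 0.132 = 0.0264
Normalizing constant = 0.08776.
Largest term belongs to Urn III, so Urn III is most probable.

Urn III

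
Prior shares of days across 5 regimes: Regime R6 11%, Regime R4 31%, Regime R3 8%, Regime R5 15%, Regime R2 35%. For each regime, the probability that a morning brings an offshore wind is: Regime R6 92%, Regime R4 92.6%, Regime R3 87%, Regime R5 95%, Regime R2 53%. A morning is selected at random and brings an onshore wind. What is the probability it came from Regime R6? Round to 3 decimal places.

0.041

Taking complements, P(onshore | each) = Regime R6 0.08, Regime R4 0.074, Regime R3 0.13, Regime R5 0.05, Regime R2 0.47.
By Bayes' rule, posterior ∝ prior × likelihood:
  Regime R6: 0.11 × 0.08 = 0.0088
  Regime R4: 0.31 × 0.074 = 0.02294
  Regime R3: 0.08 × 0.13 = 0.0104
  Regime R5: 0.15 × 0.05 = 0.0075
  Regime R2: 0.35 × 0.47 = 0.1645
Sum = 0.21414.
P(Regime R6 | evidence) = 0.0088 / 0.21414 ≈ 0.041.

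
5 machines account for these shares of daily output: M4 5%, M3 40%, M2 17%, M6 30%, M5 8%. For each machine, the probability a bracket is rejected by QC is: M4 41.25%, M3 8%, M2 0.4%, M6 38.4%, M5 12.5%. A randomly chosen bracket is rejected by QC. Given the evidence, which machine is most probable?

Prior × likelihood for each hypothesis:
  M4: 0.05 × 0.4125 = 0.020625
  M3: 0.4 × 0.08 = 0.032
  M2: 0.17 × 0.004 = 0.00068
  M6: 0.3 × 0.384 = 0.1152
  M5: 0.08 × 0.125 = 0.01
Sum = 0.178505.
Largest term belongs to M6, so M6 is most probable.

M6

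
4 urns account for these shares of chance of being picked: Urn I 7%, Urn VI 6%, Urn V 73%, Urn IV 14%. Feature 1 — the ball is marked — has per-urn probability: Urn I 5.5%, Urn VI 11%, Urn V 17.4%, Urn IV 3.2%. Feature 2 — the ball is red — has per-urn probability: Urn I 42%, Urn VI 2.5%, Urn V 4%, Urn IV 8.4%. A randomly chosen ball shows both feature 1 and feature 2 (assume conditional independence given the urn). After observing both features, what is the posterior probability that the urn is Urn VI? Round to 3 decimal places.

Compute prior × likelihood for every hypothesis:
  Urn I: 0.07 × 0.055 × 0.42 = 0.001617
  Urn VI: 0.06 × 0.11 × 0.025 = 0.000165
  Urn V: 0.73 × 0.174 × 0.04 = 0.0050808
  Urn IV: 0.14 × 0.032 × 0.084 = 0.00037632
Normalizing constant = 0.00723912.
P(Urn VI | evidence) = 0.000165 / 0.00723912 ≈ 0.023.

0.023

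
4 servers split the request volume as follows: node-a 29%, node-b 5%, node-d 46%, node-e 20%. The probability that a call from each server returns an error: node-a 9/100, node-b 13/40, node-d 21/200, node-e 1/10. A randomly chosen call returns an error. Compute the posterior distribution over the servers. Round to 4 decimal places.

node-a 0.2359, node-b 0.1469, node-d 0.4365, node-e 0.1808

Unnormalized posteriors (prior × likelihood):
  node-a: 0.29 × 0.09 = 0.0261
  node-b: 0.05 × 0.325 = 0.01625
  node-d: 0.46 × 0.105 = 0.0483
  node-e: 0.2 × 0.1 = 0.02
Sum = 0.11065.
P(node-a | error) = 0.0261/0.11065 ≈ 0.2359
P(node-b | error) = 0.01625/0.11065 ≈ 0.1469
P(node-d | error) = 0.0483/0.11065 ≈ 0.4365
P(node-e | error) = 0.02/0.11065 ≈ 0.1808
(Check: 0.2359+0.1469+0.4365+0.1808 = 1.0001.)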